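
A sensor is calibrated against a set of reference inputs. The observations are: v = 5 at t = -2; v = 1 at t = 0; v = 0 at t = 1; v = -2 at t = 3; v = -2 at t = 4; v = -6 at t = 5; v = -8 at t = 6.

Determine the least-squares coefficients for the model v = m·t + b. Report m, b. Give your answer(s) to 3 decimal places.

Setting ∂/∂m … = 0 gives: 91·m + 17·b = -102;  17·m + 7·b = -12.
(Σt·t = 91, Σt = 17, Σ1 = 7, Σt·v = -102, Σv = -12.)
Determinant 91·7 − 17² = 348.
m = ((-102)·7 − 17·(-12))/348 = -85/58; b = (91·(-12) − 17·(-102))/348 = 107/58.

m = -1.466, b = 1.845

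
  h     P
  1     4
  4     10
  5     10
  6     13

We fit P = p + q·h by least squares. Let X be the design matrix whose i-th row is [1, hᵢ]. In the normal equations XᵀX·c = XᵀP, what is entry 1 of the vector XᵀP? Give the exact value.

37

Entry 1 ↔ basis 1, so (XᵀP)_{1} = Σᵢ Pᵢ = (1)·(4) + (1)·(10) + (1)·(10) + (1)·(13) = 37.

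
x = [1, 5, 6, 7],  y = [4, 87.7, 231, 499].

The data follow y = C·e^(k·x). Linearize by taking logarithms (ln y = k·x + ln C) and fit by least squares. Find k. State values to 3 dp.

k = 0.805

Let Y = ln y. Fitting Y = k·x + ln C by least squares:
Σx = 19.0000, Σ(x)² = 111.0000, Σln y = 17.5152, Σx·ln y = 99.8987.
Equations: 111.0000·k + 19.0000·ln C = 99.8987;  19.0000·k + 4·ln C = 17.5152.
Δ = 111.0000·4 − (19.0000)² = 83.0000; k = (99.8987·4 − 19.0000·17.5152)/83.0000 = 0.80488, ln C = (111.0000·17.5152 − 19.0000·99.8987)/83.0000 = 0.55563.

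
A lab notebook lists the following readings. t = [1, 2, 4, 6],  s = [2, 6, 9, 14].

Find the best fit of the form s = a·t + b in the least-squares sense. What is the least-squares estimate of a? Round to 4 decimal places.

Sums needed: Σt·t = 57, Σt = 13, Σ1 = 4.
And Σt·s = 134, Σs = 31.
AᵀA·[a, b]ᵀ = Aᵀs becomes [[57, 13]; [13, 4]]·[a, b]ᵀ = [134, 31]ᵀ.
det = 57·4 − 13² = 59.
a = (134·4 − 13·31)/59 = 133/59; b = (57·31 − 13·134)/59 = 25/59.

a = 2.2542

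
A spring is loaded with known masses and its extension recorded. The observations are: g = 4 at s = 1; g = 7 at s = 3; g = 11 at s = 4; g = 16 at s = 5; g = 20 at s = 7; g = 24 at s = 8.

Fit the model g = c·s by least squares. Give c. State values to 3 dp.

c = 2.933

Setting ∂/∂c … = 0 gives: 164·c = 481.
(Σs·s = 164, Σs·g = 481.)
Hence c = 481 / 164 ≈ 2.93293.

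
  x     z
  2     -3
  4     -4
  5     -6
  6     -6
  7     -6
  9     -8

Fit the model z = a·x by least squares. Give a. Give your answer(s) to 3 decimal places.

a = -0.957

Setting ∂/∂a … = 0 gives: 211·a = -202.
a = (-202)/211 = -0.957346.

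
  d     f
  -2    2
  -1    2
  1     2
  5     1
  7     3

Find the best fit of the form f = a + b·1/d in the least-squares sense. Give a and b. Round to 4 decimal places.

a = 1.9992, b = -0.0248

The normal system MᵀM·[a, b]ᵀ = Mᵀf is [[5, -11/70]; [-11/70, 11321/4900]]·[a, b]ᵀ = [10, -13/35]ᵀ.
Eliminating b: (11321/4900)·(row 1) − (-11/70)·(row 2) gives (14121/1225)·a = (11321/4900)·10 − (-11/70)·(-13/35) = 4033/175, so a = 28231/14121.
Then b = ((-13/35) − (-11/70)·(28231/14121))/(11321/4900) = -350/14121.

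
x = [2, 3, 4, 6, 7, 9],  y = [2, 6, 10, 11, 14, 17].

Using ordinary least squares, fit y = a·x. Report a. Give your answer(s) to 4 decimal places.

a = 1.9436

Sums needed: Σx·x = 195.
Moment sums: Σx·y = 379.
So AᵀA·[a]ᵀ = Aᵀy: [[195]]·[a]ᵀ = [379]ᵀ.
a = 379/195 = 1.94359.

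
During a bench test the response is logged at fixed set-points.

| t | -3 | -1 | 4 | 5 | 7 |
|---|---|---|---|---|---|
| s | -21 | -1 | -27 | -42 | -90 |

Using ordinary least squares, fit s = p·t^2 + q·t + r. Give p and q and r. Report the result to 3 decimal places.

With design matrix X, XᵀX = [[3364, 504, 100]; [504, 100, 12]; [100, 12, 5]] and Xᵀs = [-6082, -884, -181]ᵀ.
Row-reducing yields p = -35375/17138, q = 1043/779, r = 843/451.

p = -2.064, q = 1.339, r = 1.869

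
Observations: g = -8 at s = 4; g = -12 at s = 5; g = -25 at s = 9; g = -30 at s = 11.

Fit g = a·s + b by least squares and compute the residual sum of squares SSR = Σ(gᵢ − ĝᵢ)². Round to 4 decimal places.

Entries of XᵀX: Σs·s = 243, Σs = 29, Σ1 = 4.
Moment sums: Σs·g = -647, Σg = -75.
XᵀX·[a, b]ᵀ = Xᵀg becomes [[243, 29]; [29, 4]]·[a, b]ᵀ = [-647, -75]ᵀ.
Δ = 243·4 − 29² = 131.
a = ((-647)·4 − 29·(-75))/131 = -413/131; b = (243·(-75) − 29·(-647))/131 = 538/131.
Residuals: 66/131, -45/131, -96/131, 75/131; SSR = 162/131.

SSR = 1.2366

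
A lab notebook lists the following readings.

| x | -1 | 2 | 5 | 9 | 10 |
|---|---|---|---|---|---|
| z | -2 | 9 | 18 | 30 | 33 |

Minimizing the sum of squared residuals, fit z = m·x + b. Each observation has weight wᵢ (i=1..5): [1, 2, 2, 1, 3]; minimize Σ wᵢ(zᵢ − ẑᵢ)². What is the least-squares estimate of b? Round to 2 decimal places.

b = 2.22

Forming AᵀWA = [[440, 52]; [52, 9]] and AᵀWz = [1478, 181]ᵀ gives AᵀWA·[m, b]ᵀ = AᵀWz.
Δ = 440·9 − 52² = 1256.
m = (1478·9 − 52·181)/1256 = 1945/628; b = (440·181 − 52·1478)/1256 = 348/157.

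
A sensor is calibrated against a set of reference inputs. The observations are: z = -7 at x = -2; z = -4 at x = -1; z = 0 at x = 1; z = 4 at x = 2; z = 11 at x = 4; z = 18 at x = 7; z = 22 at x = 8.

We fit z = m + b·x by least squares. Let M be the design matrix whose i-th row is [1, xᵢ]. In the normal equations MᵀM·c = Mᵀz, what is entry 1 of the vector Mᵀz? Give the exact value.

44

Entry 1 ↔ basis 1, so (Mᵀz)_{1} = Σᵢ zᵢ = (1)·(-7) + (1)·(-4) + (1)·(0) + (1)·(4) + (1)·(11) + (1)·(18) + (1)·(22) = 44.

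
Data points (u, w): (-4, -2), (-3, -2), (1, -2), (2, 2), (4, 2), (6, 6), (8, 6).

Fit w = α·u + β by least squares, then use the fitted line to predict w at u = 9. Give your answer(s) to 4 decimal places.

Normal-equation sums: Σu·u = 146, Σu = 14, Σ1 = 7.
Right-hand side: Σu·w = 108, Σw = 10.
Normal equations: [[146, 14]; [14, 7]]·[α, β]ᵀ = [108, 10]ᵀ.
det = 146·7 − 14² = 826.
α = (108·7 − 14·10)/826 = 44/59; β = (146·10 − 14·108)/826 = -26/413.
At u = 9: ŵ = (44/59)·(9) + (-26/413)·(1) = 2746/413.

ŵ = 6.6489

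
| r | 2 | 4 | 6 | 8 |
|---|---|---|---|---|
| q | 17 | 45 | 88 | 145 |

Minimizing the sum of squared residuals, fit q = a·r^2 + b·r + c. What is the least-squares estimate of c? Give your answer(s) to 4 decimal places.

From the data, Σr^2·r^2 = 5664, Σr^2·r = 800, Σr^2 = 120, Σr·r = 120, Σr = 20, Σ1 = 4.
Right-hand side: Σr^2·q = 13236, Σr·q = 1902, Σq = 295.
Normal equations: [[5664, 800, 120]; [800, 120, 20]; [120, 20, 4]]·[a, b, c]ᵀ = [13236, 1902, 295]ᵀ.
Inverting the 3×3 Gram matrix, [a, b, c]ᵀ = [29/16, 129/40, 13/4]ᵀ.

c = 3.2500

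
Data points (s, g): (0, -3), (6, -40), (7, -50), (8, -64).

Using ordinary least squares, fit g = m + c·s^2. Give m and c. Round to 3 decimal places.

AᵀA·[m, c]ᵀ = Aᵀg reads: 4·m + 149·c = -157;  149·m + 7793·c = -7986.
(Σ1 = 4, Σs^2 = 149, Σs^2·s^2 = 7793, Σg = -157, Σs^2·g = -7986.)
Eliminating c: 7793·(row 1) − 149·(row 2) gives 8971·m = 7793·(-157) − 149·(-7986) = -33587, so m = -33587/8971.
Then c = ((-7986) − 149·(-33587/8971))/7793 = -8551/8971.

m = -3.744, c = -0.953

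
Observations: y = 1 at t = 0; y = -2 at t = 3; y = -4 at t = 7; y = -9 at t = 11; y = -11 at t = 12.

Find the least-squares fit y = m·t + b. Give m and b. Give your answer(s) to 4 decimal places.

Normal-equation sums: Σt·t = 323, Σt = 33, Σ1 = 5.
And Σt·y = -265, Σy = -25.
AᵀA·[m, b]ᵀ = Aᵀy becomes [[323, 33]; [33, 5]]·[m, b]ᵀ = [-265, -25]ᵀ.
Determinant 323·5 − 33² = 526.
m = ((-265)·5 − 33·(-25))/526 = -250/263; b = (323·(-25) − 33·(-265))/526 = 335/263.

m = -0.9506, b = 1.2738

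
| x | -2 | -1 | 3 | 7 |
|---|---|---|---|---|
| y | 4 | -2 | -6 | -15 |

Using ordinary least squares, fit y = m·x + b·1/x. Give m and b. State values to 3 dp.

m = -2.276, b = 3.590

MᵀM·[m, b]ᵀ = Mᵀy reads: 63·m + 4·b = -129;  4·m + (2437/1764)·b = -29/7.
(Σx·x = 63, Σx·1/x = 4, Σ1/x·1/x = 2437/1764, Σx·y = -129, Σ1/x·y = -29/7.)
Eliminating b: (2437/1764)·(row 1) − 4·(row 2) gives (1989/28)·m = (2437/1764)·(-129) − 4·(-29/7) = -95047/588, so m = -5591/2457.
Then b = ((-29/7) − 4·(-5591/2457))/(2437/1764) = 140/39.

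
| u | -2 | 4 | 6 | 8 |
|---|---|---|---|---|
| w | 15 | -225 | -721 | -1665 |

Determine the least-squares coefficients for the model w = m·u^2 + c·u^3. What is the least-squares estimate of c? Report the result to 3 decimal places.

c = -2.989

Normal-equation sums: Σu^2·u^2 = 5664, Σu^2·u^3 = 41536, Σu^3·u^3 = 312960.
Right-hand side: Σu^2·w = -136056, Σu^3·w = -1022736.
Δ = 5664·312960 − 41536² = 47366144.
m = ((-136056)·312960 − 41536·(-1022736))/47366144 = -48693/23128; c = (5664·(-1022736) − 41536·(-136056))/47366144 = -2343/784.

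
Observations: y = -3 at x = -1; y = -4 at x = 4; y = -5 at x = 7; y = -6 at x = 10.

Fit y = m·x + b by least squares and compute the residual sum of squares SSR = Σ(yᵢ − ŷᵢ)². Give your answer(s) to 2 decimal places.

The normal system MᵀM·[m, b]ᵀ = Mᵀy is [[166, 20]; [20, 4]]·[m, b]ᵀ = [-108, -18]ᵀ.
Determinant 166·4 − 20² = 264.
m = ((-108)·4 − 20·(-18))/264 = -3/11; b = (166·(-18) − 20·(-108))/264 = -69/22.
Residuals: -3/22, 5/22, 1/22, -3/22; SSR = 1/11.

SSR = 0.09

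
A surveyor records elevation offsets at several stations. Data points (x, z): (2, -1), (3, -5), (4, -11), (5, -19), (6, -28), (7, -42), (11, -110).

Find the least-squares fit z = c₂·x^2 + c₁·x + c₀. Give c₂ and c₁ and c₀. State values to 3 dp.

The normal equations are: 19316·c₂ + 2114·c₁ + 260·c₀ = -17076;  2114·c₂ + 260·c₁ + 38·c₀ = -1828;  260·c₂ + 38·c₁ + 7·c₀ = -216.
(Σx^2·x^2 = 19316, Σx^2·x = 2114, Σx^2 = 260, Σx·x = 260, Σx = 38, Σ1 = 7, Σx^2·z = -17076, Σx·z = -1828, Σz = -216.)
Row-reducing yields c₂ = -45146/44121, c₁ = 52130/44121, c₀ = 10804/14707.

c₂ = -1.023, c₁ = 1.182, c₀ = 0.735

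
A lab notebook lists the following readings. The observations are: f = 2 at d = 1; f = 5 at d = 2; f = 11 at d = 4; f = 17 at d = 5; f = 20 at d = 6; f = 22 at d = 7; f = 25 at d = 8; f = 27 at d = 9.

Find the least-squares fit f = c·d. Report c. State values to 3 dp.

Entries of AᵀA: Σd·d = 276.
For Aᵀf: Σd·f = 858.
c = 858/276 = 3.1087.

c = 3.109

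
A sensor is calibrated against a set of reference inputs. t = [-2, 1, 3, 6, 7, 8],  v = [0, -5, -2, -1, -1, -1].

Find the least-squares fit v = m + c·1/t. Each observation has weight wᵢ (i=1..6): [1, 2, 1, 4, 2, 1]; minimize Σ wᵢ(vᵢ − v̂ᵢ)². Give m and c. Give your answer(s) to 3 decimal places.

Entries of MᵀWM: Σwᵢ·1 = 11, Σwᵢ·1/t = 163/56, Σwᵢ·1/t·1/t = 71369/28224.
And Σwᵢ·v = -19, Σwᵢ·1/t·v = -1973/168.
Normal equations: [[11, 163/56]; [163/56, 71369/28224]]·[m, c]ᵀ = [-19, -1973/168]ᵀ.
Δ = 11·(71369/28224) − (163/56)² = 272969/14112.
m = ((-19)·(71369/28224) − (163/56)·(-1973/168))/(272969/14112) = -195607/272969; c = (11·(-1973/168) − (163/56)·(-19))/(272969/14112) = -1042608/272969.

m = -0.717, c = -3.820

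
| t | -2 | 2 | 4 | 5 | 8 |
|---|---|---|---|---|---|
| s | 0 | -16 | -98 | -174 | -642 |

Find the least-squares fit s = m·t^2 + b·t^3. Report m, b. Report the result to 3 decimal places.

Forming AᵀA = [[5009, 36917]; [36917, 281993]] and Aᵀs = [-47070, -356854]ᵀ gives AᵀA·[m, b]ᵀ = Aᵀs.
det = 5009·281993 − 36917² = 49638048.
m = ((-47070)·281993 − 36917·(-356854))/49638048 = -135097/67443; b = (5009·(-356854) − 36917·(-47070))/49638048 = -67661/67443.

m = -2.003, b = -1.003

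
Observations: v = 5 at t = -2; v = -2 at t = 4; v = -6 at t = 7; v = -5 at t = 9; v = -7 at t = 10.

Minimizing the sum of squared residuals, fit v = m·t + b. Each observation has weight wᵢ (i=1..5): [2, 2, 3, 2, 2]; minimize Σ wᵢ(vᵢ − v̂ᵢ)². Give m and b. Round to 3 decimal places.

The normal system XᵀWX·[m, b]ᵀ = XᵀWv is [[549, 63]; [63, 11]]·[m, b]ᵀ = [-392, -36]ᵀ.
det = 549·11 − 63² = 2070.
m = ((-392)·11 − 63·(-36))/2070 = -1022/1035; b = (549·(-36) − 63·(-392))/2070 = 274/115.

m = -0.987, b = 2.383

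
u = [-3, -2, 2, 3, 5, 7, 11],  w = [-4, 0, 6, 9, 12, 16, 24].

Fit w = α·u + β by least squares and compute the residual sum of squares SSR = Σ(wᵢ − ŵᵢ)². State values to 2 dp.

SSR = 2.90

Setting ∂/∂α … = 0 gives: 221·α + 23·β = 487;  23·α + 7·β = 63.
Eliminating β: 7·(row 1) − 23·(row 2) gives 1018·α = 7·487 − 23·63 = 1960, so α = 980/509.
Then β = (63 − 23·(980/509))/7 = 1361/509.
Residuals: -457/509, 599/509, -267/509, 280/509, -153/509, -77/509, 75/509; SSR = 1478/509.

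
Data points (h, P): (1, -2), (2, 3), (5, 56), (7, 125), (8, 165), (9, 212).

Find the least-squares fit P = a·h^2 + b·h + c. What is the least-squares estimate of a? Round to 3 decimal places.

Normal-equation sums: Σh^2·h^2 = 13700, Σh^2·h = 1718, Σh^2 = 224, Σh·h = 224, Σh = 32, Σ1 = 6.
Right-hand side: Σh^2·P = 35267, Σh·P = 4387, ΣP = 559.
Row-reducing yields a = 9673/3234, b = -48401/16170, c = -13661/5390.

a = 2.991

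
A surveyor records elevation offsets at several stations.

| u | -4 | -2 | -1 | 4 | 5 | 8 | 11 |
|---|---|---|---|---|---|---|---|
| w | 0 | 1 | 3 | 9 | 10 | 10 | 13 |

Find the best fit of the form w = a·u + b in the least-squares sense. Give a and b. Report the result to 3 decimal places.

a = 0.902, b = 3.865

Sums needed: Σu·u = 247, Σu = 21, Σ1 = 7.
And Σu·w = 304, Σw = 46.
Eliminating b: 7·(row 1) − 21·(row 2) gives 1288·a = 7·304 − 21·46 = 1162, so a = 83/92.
Then b = (46 − 21·(83/92))/7 = 2489/644.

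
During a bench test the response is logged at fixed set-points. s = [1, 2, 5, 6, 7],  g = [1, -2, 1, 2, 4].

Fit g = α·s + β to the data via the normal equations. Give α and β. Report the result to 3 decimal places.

α = 0.627, β = -1.433

Entries of XᵀX: Σs·s = 115, Σs = 21, Σ1 = 5.
Right-hand side: Σs·g = 42, Σg = 6.
XᵀX·[α, β]ᵀ = Xᵀg becomes [[115, 21]; [21, 5]]·[α, β]ᵀ = [42, 6]ᵀ.
Eliminating β: 5·(row 1) − 21·(row 2) gives 134·α = 5·42 − 21·6 = 84, so α = 42/67.
Then β = (6 − 21·(42/67))/5 = -96/67.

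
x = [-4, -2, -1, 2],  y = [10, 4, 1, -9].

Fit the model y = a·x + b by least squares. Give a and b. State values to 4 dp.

With design matrix A, AᵀA = [[25, -5]; [-5, 4]] and Aᵀy = [-67, 6]ᵀ.
Eliminating b: 4·(row 1) − (-5)·(row 2) gives 75·a = 4·(-67) − (-5)·6 = -238, so a = -238/75.
Then b = (6 − (-5)·(-238/75))/4 = -37/15.

a = -3.1733, b = -2.4667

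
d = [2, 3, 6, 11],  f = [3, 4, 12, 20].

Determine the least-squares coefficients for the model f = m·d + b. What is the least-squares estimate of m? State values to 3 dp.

From the data, Σd·d = 170, Σd = 22, Σ1 = 4.
Moment sums: Σd·f = 310, Σf = 39.
det = 170·4 − 22² = 196.
m = (310·4 − 22·39)/196 = 191/98; b = (170·39 − 22·310)/196 = -95/98.

m = 1.949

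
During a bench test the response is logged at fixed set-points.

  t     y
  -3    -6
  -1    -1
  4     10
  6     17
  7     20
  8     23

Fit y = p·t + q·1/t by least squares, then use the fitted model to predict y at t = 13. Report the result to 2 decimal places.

ŷ = 36.94

Entries of MᵀM: Σt·t = 175, Σt·1/t = 6, Σ1/t·1/t = 34925/28224.
Moment sums: Σt·y = 485, Σ1/t·y = 2363/168.
Normal equations: [[175, 6]; [6, 34925/28224]]·[p, q]ᵀ = [485, 2363/168]ᵀ.
Eliminating q: (34925/28224)·(row 1) − 6·(row 2) gives (727973/4032)·p = (34925/28224)·485 − 6·(2363/168) = 14556721/28224, so p = 14556721/5095811.
Then q = ((2363/168) − 6·(14556721/5095811))/(34925/28224) = -1808520/727973.
At t = 13: ŷ = (14556721/5095811)·(13) + (-1808520/727973)·(1/13) = 2447426209/66245543.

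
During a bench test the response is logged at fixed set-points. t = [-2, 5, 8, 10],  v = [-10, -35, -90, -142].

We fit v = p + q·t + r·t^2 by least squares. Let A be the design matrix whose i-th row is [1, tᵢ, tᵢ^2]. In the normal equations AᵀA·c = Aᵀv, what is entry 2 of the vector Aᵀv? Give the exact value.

-2295

Entry 2 ↔ basis t, so (Aᵀv)_{2} = Σᵢ (t)·vᵢ = (-2)·(-10) + (5)·(-35) + (8)·(-90) + (10)·(-142) = -2295.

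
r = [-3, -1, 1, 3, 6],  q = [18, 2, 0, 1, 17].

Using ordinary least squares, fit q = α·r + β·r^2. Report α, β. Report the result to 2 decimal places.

With design matrix A, AᵀA = [[56, 216]; [216, 1460]] and Aᵀq = [49, 785]ᵀ.
Eliminating β: 1460·(row 1) − 216·(row 2) gives 35104·α = 1460·49 − 216·785 = -98020, so α = -24505/8776.
Then β = (785 − 216·(-24505/8776))/1460 = 1043/1097.

α = -2.79, β = 0.95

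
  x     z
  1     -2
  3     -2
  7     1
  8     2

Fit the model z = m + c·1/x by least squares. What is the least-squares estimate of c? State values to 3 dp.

c = -3.701

The normal system AᵀA·[m, c]ᵀ = Aᵀz is [[4, 269/168]; [269/168, 32377/28224]]·[m, c]ᵀ = [-1, -191/84]ᵀ.
Determinant 4·(32377/28224) − (269/168)² = 19049/9408.
m = ((-1)·(32377/28224) − (269/168)·(-191/84))/(19049/9408) = 70381/57147; c = (4·(-191/84) − (269/168)·(-1))/(19049/9408) = -70504/19049.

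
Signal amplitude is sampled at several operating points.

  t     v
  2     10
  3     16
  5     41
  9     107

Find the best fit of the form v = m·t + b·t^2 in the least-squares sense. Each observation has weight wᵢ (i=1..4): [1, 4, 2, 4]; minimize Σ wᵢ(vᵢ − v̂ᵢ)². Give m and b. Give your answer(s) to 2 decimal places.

Normal-equation sums: Σwᵢ·t·t = 414, Σwᵢ·t·t^2 = 3282, Σwᵢ·t^2·t^2 = 27834.
For AᵀWv: Σwᵢ·t·v = 4474, Σwᵢ·t^2·v = 37334.
det = 414·27834 − 3282² = 751752.
m = (4474·27834 − 3282·37334)/751752 = 83297/31323; b = (414·37334 − 3282·4474)/751752 = 32192/31323.

m = 2.66, b = 1.03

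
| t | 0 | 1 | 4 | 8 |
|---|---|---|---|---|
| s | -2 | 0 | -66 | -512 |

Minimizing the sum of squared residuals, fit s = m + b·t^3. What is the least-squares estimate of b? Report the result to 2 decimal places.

b = -1.00

XᵀX·[m, b]ᵀ = Xᵀs reads: 4·m + 577·b = -580;  577·m + 266241·b = -266368.
(Σ1 = 4, Σt^3 = 577, Σt^3·t^3 = 266241, Σs = -580, Σt^3·s = -266368.)
Eliminating b: 266241·(row 1) − 577·(row 2) gives 732035·m = 266241·(-580) − 577·(-266368) = -725444, so m = -725444/732035.
Then b = ((-266368) − 577·(-725444/732035))/266241 = -730812/732035.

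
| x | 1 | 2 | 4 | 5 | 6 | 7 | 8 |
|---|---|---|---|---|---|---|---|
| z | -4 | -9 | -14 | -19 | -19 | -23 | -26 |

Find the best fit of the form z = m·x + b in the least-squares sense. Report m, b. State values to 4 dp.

Normal-equation sums: Σx·x = 195, Σx = 33, Σ1 = 7.
Moment sums: Σx·z = -656, Σz = -114.
So MᵀM·[m, b]ᵀ = Mᵀz: [[195, 33]; [33, 7]]·[m, b]ᵀ = [-656, -114]ᵀ.
det = 195·7 − 33² = 276.
m = ((-656)·7 − 33·(-114))/276 = -415/138; b = (195·(-114) − 33·(-656))/276 = -97/46.

m = -3.0072, b = -2.1087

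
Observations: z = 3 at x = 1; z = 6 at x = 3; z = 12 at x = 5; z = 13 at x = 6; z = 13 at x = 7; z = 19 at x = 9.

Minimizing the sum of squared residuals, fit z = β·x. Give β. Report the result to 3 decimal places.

β = 2.095

From the data, Σx·x = 201.
For Mᵀz: Σx·z = 421.
MᵀM·[β]ᵀ = Mᵀz becomes [[201]]·[β]ᵀ = [421]ᵀ.
Hence β = 421 / 201 ≈ 2.09453.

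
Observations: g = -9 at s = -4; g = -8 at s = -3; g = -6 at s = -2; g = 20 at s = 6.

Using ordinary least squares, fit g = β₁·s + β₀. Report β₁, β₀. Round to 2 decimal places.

Entries of MᵀM: Σs·s = 65, Σs = -3, Σ1 = 4.
For Mᵀg: Σs·g = 192, Σg = -3.
Normal equations: [[65, -3]; [-3, 4]]·[β₁, β₀]ᵀ = [192, -3]ᵀ.
Determinant 65·4 − (-3)² = 251.
β₁ = (192·4 − (-3)·(-3))/251 = 759/251; β₀ = (65·(-3) − (-3)·192)/251 = 381/251.

β₁ = 3.02, β₀ = 1.52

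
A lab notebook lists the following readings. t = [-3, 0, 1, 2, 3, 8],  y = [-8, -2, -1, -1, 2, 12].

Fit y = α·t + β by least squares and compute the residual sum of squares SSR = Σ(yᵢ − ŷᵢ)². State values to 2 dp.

The normal equations are: 87·α + 11·β = 123;  11·α + 6·β = 2.
Δ = 87·6 − 11² = 401.
α = (123·6 − 11·2)/401 = 716/401; β = (87·2 − 11·123)/401 = -1179/401.
Residuals: 119/401, 377/401, 62/401, -654/401, -167/401, 263/401; SSR = 1708/401.

SSR = 4.26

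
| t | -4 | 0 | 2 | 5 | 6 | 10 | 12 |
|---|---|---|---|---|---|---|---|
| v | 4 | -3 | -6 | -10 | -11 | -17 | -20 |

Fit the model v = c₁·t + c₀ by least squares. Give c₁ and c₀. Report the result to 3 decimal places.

c₁ = -1.465, c₀ = -2.512

XᵀX·[c₁, c₀]ᵀ = Xᵀv reads: 325·c₁ + 31·c₀ = -554;  31·c₁ + 7·c₀ = -63.
(Σt·t = 325, Σt = 31, Σ1 = 7, Σt·v = -554, Σv = -63.)
Eliminating c₀: 7·(row 1) − 31·(row 2) gives 1314·c₁ = 7·(-554) − 31·(-63) = -1925, so c₁ = -1925/1314.
Then c₀ = ((-63) − 31·(-1925/1314))/7 = -3301/1314.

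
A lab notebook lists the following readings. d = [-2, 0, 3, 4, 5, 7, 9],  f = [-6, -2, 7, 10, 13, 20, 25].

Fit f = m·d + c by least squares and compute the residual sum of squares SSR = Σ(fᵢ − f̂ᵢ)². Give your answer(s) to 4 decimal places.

AᵀA·[m, c]ᵀ = Aᵀf reads: 184·m + 26·c = 503;  26·m + 7·c = 67.
Eliminating c: 7·(row 1) − 26·(row 2) gives 612·m = 7·503 − 26·67 = 1779, so m = 593/204.
Then c = (67 − 26·(593/204))/7 = -125/102.
Residuals: 53/51, -79/102, -101/204, -41/102, -21/68, 179/204, 13/204; SSR = 201/68.

SSR = 2.9559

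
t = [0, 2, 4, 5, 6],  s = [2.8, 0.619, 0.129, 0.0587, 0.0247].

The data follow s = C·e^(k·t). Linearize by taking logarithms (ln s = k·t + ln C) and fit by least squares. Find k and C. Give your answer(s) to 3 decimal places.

Let Y = ln s. Fitting Y = k·t + ln C by least squares:
Σt = 17.0000, Σ(t)² = 81.0000, Σln s = -8.0342, Σt·ln s = -45.5334.
Equations: 81.0000·k + 17.0000·ln C = -45.5334;  17.0000·k + 5·ln C = -8.0342.
Slope k = (n·Σt·ln s − Σt·Σln s)/(n·Σ(t)² − (Σt)²) = (5·-45.5334 − 17.0000·-8.0342)/116.0000 = -0.78521; ln C = (Σln s − k·Σt)/n = 1.06288, so C = exp(1.06288) = 2.89468.

k = -0.785, C = 2.895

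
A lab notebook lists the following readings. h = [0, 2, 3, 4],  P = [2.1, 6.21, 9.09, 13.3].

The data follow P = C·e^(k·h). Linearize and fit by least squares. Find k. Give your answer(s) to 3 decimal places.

k = 0.464

Taking logs, ln P = k·h + ln C, so regress ln P on h.
Σh = 9.0000, Σ(h)² = 29.0000, Σln P = 7.3630, Σh·ln P = 20.6249.
Equations: 29.0000·k + 9.0000·ln C = 20.6249;  9.0000·k + 4·ln C = 7.3630.
Δ = 29.0000·4 − (9.0000)² = 35.0000; k = (20.6249·4 − 9.0000·7.3630)/35.0000 = 0.46378, ln C = (29.0000·7.3630 − 9.0000·20.6249)/35.0000 = 0.79726.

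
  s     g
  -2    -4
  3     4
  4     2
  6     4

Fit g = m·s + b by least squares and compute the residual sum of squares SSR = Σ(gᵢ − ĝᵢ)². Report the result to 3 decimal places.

SSR = 6.734

Entries of MᵀM: Σs·s = 65, Σs = 11, Σ1 = 4.
Moment sums: Σs·g = 52, Σg = 6.
Normal equations: [[65, 11]; [11, 4]]·[m, b]ᵀ = [52, 6]ᵀ.
Determinant 65·4 − 11² = 139.
m = (52·4 − 11·6)/139 = 142/139; b = (65·6 − 11·52)/139 = -182/139.
Residuals: -90/139, 312/139, -108/139, -114/139; SSR = 936/139.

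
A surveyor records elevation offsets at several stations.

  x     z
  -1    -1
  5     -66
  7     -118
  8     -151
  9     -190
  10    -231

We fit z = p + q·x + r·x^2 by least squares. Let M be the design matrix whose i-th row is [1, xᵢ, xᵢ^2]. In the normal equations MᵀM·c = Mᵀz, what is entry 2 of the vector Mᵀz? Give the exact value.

-6383

Entry 2 ↔ basis x, so (Mᵀz)_{2} = Σᵢ (x)·zᵢ = (-1)·(-1) + (5)·(-66) + (7)·(-118) + (8)·(-151) + (9)·(-190) + (10)·(-231) = -6383.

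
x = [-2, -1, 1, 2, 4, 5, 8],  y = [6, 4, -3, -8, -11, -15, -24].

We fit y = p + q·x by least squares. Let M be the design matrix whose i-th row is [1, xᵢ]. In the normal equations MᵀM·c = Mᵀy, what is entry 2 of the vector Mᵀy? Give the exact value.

Entry 2 ↔ basis x, so (Mᵀy)_{2} = Σᵢ (x)·yᵢ = (-2)·(6) + (-1)·(4) + (1)·(-3) + (2)·(-8) + (4)·(-11) + (5)·(-15) + (8)·(-24) = -346.

-346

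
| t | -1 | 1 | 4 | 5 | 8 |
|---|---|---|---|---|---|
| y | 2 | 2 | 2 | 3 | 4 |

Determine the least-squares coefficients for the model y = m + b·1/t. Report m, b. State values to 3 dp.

AᵀA·[m, b]ᵀ = Aᵀy reads: 5·m + (23/40)·b = 13;  (23/40)·m + (3389/1600)·b = 8/5.
Eliminating b: (3389/1600)·(row 1) − (23/40)·(row 2) gives (513/50)·m = (3389/1600)·13 − (23/40)·(8/5) = 8517/320, so m = 14195/5472.
Then b = ((8/5) − (23/40)·(14195/5472))/(3389/1600) = 35/684.

m = 2.594, b = 0.051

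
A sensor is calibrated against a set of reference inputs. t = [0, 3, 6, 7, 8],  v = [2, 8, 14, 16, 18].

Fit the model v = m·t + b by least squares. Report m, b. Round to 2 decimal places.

Sums needed: Σt·t = 158, Σt = 24, Σ1 = 5.
Moment sums: Σt·v = 364, Σv = 58.
Normal equations: [[158, 24]; [24, 5]]·[m, b]ᵀ = [364, 58]ᵀ.
Eliminating b: 5·(row 1) − 24·(row 2) gives 214·m = 5·364 − 24·58 = 428, so m = 2.
Then b = (58 − 24·2)/5 = 2.

m = 2.00, b = 2.00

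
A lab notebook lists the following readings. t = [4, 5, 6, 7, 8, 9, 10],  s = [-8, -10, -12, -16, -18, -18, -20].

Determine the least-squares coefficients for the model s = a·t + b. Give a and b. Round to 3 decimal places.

Normal-equation sums: Σt·t = 371, Σt = 49, Σ1 = 7.
And Σt·s = -772, Σs = -102.
So XᵀX·[a, b]ᵀ = Xᵀs: [[371, 49]; [49, 7]]·[a, b]ᵀ = [-772, -102]ᵀ.
Δ = 371·7 − 49² = 196.
a = ((-772)·7 − 49·(-102))/196 = -29/14; b = (371·(-102) − 49·(-772))/196 = -1/14.

a = -2.071, b = -0.071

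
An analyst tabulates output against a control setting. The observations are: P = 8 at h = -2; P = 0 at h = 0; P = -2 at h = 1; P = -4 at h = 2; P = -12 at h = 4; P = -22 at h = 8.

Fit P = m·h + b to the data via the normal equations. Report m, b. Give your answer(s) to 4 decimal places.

Entries of AᵀA: Σh·h = 89, Σh = 13, Σ1 = 6.
Moment sums: Σh·P = -250, ΣP = -32.
AᵀA·[m, b]ᵀ = AᵀP becomes [[89, 13]; [13, 6]]·[m, b]ᵀ = [-250, -32]ᵀ.
det = 89·6 − 13² = 365.
m = ((-250)·6 − 13·(-32))/365 = -1084/365; b = (89·(-32) − 13·(-250))/365 = 402/365.

m = -2.9699, b = 1.1014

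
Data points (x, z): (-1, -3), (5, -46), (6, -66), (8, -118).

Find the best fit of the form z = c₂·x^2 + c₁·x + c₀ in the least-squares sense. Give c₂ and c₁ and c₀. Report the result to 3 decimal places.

Setting ∂/∂c₂ … = 0 gives: 6018·c₂ + 852·c₁ + 126·c₀ = -11081;  852·c₂ + 126·c₁ + 18·c₀ = -1567;  126·c₂ + 18·c₁ + 4·c₀ = -233.
Inverting the 3×3 Gram matrix, [c₂, c₁, c₀]ᵀ = [-1373/732, 1307/3660, -943/1220]ᵀ.

c₂ = -1.876, c₁ = 0.357, c₀ = -0.773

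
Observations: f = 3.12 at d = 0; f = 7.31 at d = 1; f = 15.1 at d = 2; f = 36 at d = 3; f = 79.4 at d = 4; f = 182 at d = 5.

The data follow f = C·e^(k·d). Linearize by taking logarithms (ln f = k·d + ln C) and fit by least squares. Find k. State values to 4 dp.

k = 0.8102

With ln fᵢ as the transformed response and dᵢ as the regressor:
Over the data: Σd = 15.0000, Σ(d)² = 55.0000, Σln f = 19.0038, Σd·ln f = 61.6872.
Normal system: [[55.0000, 15.0000]; [15.0000, 6]]·[k, ln C]ᵀ = [61.6872, 19.0038]ᵀ.
Solving (det = 105.0000): k = 0.81016, ln C = 1.14191.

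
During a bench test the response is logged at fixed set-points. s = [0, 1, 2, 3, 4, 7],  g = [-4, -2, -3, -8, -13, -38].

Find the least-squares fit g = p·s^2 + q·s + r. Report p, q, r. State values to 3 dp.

p = -0.907, q = 1.342, r = -3.198

Compute the Gram sums: Σs^2·s^2 = 2755, Σs^2·s = 443, Σs^2 = 79, Σs·s = 79, Σs = 17, Σ1 = 6.
Moment sums: Σs^2·g = -2156, Σs·g = -350, Σg = -68.
Inverting the 3×3 Gram matrix, [p, q, r]ᵀ = [-2633/2904, 19487/14520, -7739/2420]ᵀ.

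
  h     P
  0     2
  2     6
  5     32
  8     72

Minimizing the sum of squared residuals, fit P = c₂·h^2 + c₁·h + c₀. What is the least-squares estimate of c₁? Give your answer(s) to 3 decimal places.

c₁ = 0.980

Forming AᵀA = [[4737, 645, 93]; [645, 93, 15]; [93, 15, 4]] and AᵀP = [5432, 748, 112]ᵀ gives AᵀA·[c₂, c₁, c₀]ᵀ = AᵀP.
Inverting the 3×3 Gram matrix, [c₂, c₁, c₀]ᵀ = [751/762, 249/254, 179/127]ᵀ.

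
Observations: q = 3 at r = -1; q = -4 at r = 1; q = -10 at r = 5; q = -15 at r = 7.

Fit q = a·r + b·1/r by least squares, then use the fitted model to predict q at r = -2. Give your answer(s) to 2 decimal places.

q̂ = 4.82

The normal equations are: 76·a + 4·b = -162;  4·a + (2524/1225)·b = -78/7.
Eliminating b: (2524/1225)·(row 1) − 4·(row 2) gives (172224/1225)·a = (2524/1225)·(-162) − 4·(-78/7) = -354288/1225, so a = -7381/3588.
Then b = ((-78/7) − 4·(-7381/3588))/(2524/1225) = -5075/3588.
At r = -2: q̂ = (-7381/3588)·(-2) + (-5075/3588)·(-1/2) = 11533/2392.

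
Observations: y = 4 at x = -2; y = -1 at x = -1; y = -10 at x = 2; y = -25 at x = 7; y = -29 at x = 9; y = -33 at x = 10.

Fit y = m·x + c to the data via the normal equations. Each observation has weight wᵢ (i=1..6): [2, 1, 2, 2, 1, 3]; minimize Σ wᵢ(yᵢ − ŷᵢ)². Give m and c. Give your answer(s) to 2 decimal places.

Normal-equation sums: Σwᵢ·x·x = 496, Σwᵢ·x = 52, Σwᵢ·1 = 11.
Right-hand side: Σwᵢ·x·y = -1656, Σwᵢ·y = -191.
MᵀWM·[m, c]ᵀ = MᵀWy becomes [[496, 52]; [52, 11]]·[m, c]ᵀ = [-1656, -191]ᵀ.
Determinant 496·11 − 52² = 2752.
m = ((-1656)·11 − 52·(-191))/2752 = -2071/688; c = (496·(-191) − 52·(-1656))/2752 = -539/172.

m = -3.01, c = -3.13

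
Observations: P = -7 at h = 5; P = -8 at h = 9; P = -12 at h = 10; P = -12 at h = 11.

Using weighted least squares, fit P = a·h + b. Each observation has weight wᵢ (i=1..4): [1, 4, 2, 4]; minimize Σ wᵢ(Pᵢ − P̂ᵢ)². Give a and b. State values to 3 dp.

a = -1.024, b = -0.320

From the data, Σwᵢ·h·h = 1033, Σwᵢ·h = 105, Σwᵢ·1 = 11.
Right-hand side: Σwᵢ·h·P = -1091, Σwᵢ·P = -111.
Normal equations: [[1033, 105]; [105, 11]]·[a, b]ᵀ = [-1091, -111]ᵀ.
Δ = 1033·11 − 105² = 338.
a = ((-1091)·11 − 105·(-111))/338 = -173/169; b = (1033·(-111) − 105·(-1091))/338 = -54/169.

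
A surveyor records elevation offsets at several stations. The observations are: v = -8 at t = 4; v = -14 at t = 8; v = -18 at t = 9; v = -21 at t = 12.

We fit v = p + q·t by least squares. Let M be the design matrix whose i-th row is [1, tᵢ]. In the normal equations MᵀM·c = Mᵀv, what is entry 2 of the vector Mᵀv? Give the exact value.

-558

Entry 2 ↔ basis t, so (Mᵀv)_{2} = Σᵢ (t)·vᵢ = (4)·(-8) + (8)·(-14) + (9)·(-18) + (12)·(-21) = -558.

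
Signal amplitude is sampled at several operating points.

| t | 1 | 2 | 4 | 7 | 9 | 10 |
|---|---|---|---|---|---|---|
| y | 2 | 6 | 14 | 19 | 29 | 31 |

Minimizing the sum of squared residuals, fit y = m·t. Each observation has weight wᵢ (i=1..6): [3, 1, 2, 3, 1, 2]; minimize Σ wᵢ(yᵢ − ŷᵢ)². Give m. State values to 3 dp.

The normal system MᵀWM·[m]ᵀ = MᵀWy is [[467]]·[m]ᵀ = [1410]ᵀ.
Hence m = 1410 / 467 ≈ 3.01927.

m = 3.019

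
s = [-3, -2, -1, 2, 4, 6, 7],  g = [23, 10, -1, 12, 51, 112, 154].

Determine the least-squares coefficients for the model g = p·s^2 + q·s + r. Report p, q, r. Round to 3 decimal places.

p = 3.060, q = 0.791, r = -1.922

The normal equations are: 4067·p + 595·q + 119·r = 12688;  595·p + 119·q + 13·r = 1890;  119·p + 13·q + 7·r = 361.
(Σs^2·s^2 = 4067, Σs^2·s = 595, Σs^2 = 119, Σs·s = 119, Σs = 13, Σ1 = 7, Σs^2·g = 12688, Σs·g = 1890, Σg = 361.)
Solving the 3×3 system (Gaussian elimination) gives p = 578513/189042, q = 21365/27006, r = -8650/4501.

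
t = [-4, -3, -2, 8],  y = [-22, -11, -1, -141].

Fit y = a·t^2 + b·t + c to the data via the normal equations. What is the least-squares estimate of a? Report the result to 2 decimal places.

a = -2.03

The normal system AᵀA·[a, b, c]ᵀ = Aᵀy is [[4449, 413, 93]; [413, 93, -1]; [93, -1, 4]]·[a, b, c]ᵀ = [-9479, -1005, -175]ᵀ.
Solving the 3×3 system (Gaussian elimination) gives a = -88567/43564, b = -76015/43564, c = 67127/21782.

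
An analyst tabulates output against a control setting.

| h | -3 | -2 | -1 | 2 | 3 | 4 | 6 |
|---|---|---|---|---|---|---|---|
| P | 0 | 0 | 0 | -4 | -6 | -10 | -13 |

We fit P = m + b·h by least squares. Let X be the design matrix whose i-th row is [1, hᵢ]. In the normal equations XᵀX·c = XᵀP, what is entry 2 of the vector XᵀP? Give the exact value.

-144

Entry 2 ↔ basis h, so (XᵀP)_{2} = Σᵢ (h)·Pᵢ = (-3)·(0) + (-2)·(0) + (-1)·(0) + (2)·(-4) + (3)·(-6) + (4)·(-10) + (6)·(-13) = -144.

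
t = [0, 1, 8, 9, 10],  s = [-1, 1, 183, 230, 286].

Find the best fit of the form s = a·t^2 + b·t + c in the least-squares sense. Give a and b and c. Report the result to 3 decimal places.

Compute the Gram sums: Σt^2·t^2 = 20658, Σt^2·t = 2242, Σt^2 = 246, Σt·t = 246, Σt = 28, Σ1 = 5.
For Xᵀs: Σt^2·s = 58943, Σt·s = 6395, Σs = 699.
Inverting the 3×3 Gram matrix, [a, b, c]ᵀ = [28641/9938, -589/4969, -6604/4969]ᵀ.

a = 2.882, b = -0.119, c = -1.329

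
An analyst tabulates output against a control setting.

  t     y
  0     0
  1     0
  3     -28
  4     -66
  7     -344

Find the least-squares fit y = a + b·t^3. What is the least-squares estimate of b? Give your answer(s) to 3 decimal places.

b = -1.003

Entries of MᵀM: Σ1 = 5, Σt^3 = 435, Σt^3·t^3 = 122475.
And Σy = -438, Σt^3·y = -122972.
MᵀM·[a, b]ᵀ = Mᵀy becomes [[5, 435]; [435, 122475]]·[a, b]ᵀ = [-438, -122972]ᵀ.
Eliminating b: 122475·(row 1) − 435·(row 2) gives 423150·a = 122475·(-438) − 435·(-122972) = -151230, so a = -5041/14105.
Then b = ((-122972) − 435·(-5041/14105))/122475 = -42433/42315.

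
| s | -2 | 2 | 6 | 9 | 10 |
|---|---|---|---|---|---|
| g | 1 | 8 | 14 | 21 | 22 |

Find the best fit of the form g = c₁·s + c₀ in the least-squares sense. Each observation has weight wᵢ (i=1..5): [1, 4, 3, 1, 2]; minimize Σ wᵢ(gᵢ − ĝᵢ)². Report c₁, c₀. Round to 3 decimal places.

c₁ = 1.747, c₀ = 4.308

With design matrix A, AᵀWA = [[409, 53]; [53, 11]] and AᵀWg = [943, 140]ᵀ.
Eliminating c₀: 11·(row 1) − 53·(row 2) gives 1690·c₁ = 11·943 − 53·140 = 2953, so c₁ = 2953/1690.
Then c₀ = (140 − 53·(2953/1690))/11 = 7281/1690.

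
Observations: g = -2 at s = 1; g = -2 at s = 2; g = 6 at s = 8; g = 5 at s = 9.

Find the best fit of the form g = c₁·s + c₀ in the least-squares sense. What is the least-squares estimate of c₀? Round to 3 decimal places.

c₀ = -3.450

With design matrix M, MᵀM = [[150, 20]; [20, 4]] and Mᵀg = [87, 7]ᵀ.
Eliminating c₀: 4·(row 1) − 20·(row 2) gives 200·c₁ = 4·87 − 20·7 = 208, so c₁ = 26/25.
Then c₀ = (7 − 20·(26/25))/4 = -69/20.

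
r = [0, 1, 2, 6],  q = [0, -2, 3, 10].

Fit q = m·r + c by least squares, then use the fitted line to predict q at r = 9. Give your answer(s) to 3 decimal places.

From the data, Σr·r = 41, Σr = 9, Σ1 = 4.
Moment sums: Σr·q = 64, Σq = 11.
Determinant 41·4 − 9² = 83.
m = (64·4 − 9·11)/83 = 157/83; c = (41·11 − 9·64)/83 = -125/83.
At r = 9: q̂ = (157/83)·(9) + (-125/83)·(1) = 1288/83.

q̂ = 15.518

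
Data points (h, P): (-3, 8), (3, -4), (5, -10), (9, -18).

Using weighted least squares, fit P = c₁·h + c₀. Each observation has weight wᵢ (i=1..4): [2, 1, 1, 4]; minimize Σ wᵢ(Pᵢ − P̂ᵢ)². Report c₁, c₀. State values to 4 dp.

Setting ∂/∂c₁ … = 0 gives: 376·c₁ + 38·c₀ = -758;  38·c₁ + 8·c₀ = -70.
(Σwᵢ·h·h = 376, Σwᵢ·h = 38, Σwᵢ·1 = 8, Σwᵢ·h·P = -758, Σwᵢ·P = -70.)
Δ = 376·8 − 38² = 1564.
c₁ = ((-758)·8 − 38·(-70))/1564 = -37/17; c₀ = (376·(-70) − 38·(-758))/1564 = 27/17.

c₁ = -2.1765, c₀ = 1.5882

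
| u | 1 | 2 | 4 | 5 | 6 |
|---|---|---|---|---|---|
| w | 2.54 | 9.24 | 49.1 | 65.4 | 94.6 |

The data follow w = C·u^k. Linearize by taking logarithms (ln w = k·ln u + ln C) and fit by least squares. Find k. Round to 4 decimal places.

With ln wᵢ as the transformed response and ln uᵢ as the regressor:
AᵀA = [[8.2030, 5.4806]; [5.4806, 5]], rhs = [21.8195, 15.7797]ᵀ  (here Σln u = 5.4806, Σ(ln u)² = 8.2030, Σln w = 15.7797, Σln u·ln w = 21.8195).
Δ = 8.2030·5 − (5.4806)² = 10.9774; k = (21.8195·5 − 5.4806·15.7797)/10.9774 = 2.06007, ln C = (8.2030·15.7797 − 5.4806·21.8195)/10.9774 = 0.89785.

k = 2.0601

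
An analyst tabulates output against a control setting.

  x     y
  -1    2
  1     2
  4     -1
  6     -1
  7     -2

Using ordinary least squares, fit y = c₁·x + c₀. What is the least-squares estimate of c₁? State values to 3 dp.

With design matrix M, MᵀM = [[103, 17]; [17, 5]] and Mᵀy = [-24, 0]ᵀ.
Determinant 103·5 − 17² = 226.
c₁ = ((-24)·5 − 17·0)/226 = -60/113; c₀ = (103·0 − 17·(-24))/226 = 204/113.

c₁ = -0.531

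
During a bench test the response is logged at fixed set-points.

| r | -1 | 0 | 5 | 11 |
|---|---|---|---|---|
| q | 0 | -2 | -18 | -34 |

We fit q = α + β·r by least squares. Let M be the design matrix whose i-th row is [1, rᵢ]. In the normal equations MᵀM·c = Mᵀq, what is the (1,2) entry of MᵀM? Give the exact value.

Row 1 ↔ basis 1, column 2 ↔ basis r, so (MᵀM)_{1,2} = Σᵢ r = (1)·(-1) + (1)·(0) + (1)·(5) + (1)·(11) = 15.

15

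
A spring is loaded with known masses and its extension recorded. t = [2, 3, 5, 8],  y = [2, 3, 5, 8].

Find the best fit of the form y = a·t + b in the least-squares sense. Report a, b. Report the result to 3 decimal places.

Forming MᵀM = [[102, 18]; [18, 4]] and Mᵀy = [102, 18]ᵀ gives MᵀM·[a, b]ᵀ = Mᵀy.
Δ = 102·4 − 18² = 84.
a = (102·4 − 18·18)/84 = 1; b = (102·18 − 18·102)/84 = 0.

a = 1.000, b = 0.000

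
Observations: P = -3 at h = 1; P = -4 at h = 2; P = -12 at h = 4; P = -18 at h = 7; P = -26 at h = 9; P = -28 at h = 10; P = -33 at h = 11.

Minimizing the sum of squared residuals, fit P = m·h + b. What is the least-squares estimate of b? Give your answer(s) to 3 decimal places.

Setting ∂/∂m … = 0 gives: 372·m + 44·b = -1062;  44·m + 7·b = -124.
(Σh·h = 372, Σh = 44, Σ1 = 7, Σh·P = -1062, ΣP = -124.)
det = 372·7 − 44² = 668.
m = ((-1062)·7 − 44·(-124))/668 = -989/334; b = (372·(-124) − 44·(-1062))/668 = 150/167.

b = 0.898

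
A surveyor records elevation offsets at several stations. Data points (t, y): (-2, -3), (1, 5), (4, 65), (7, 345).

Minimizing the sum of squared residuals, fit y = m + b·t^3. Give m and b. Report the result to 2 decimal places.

From the data, Σ1 = 4, Σt^3 = 400, Σt^3·t^3 = 121810.
Right-hand side: Σy = 412, Σt^3·y = 122524.
Eliminating b: 121810·(row 1) − 400·(row 2) gives 327240·m = 121810·412 − 400·122524 = 1176120, so m = 363/101.
Then b = (122524 − 400·(363/101))/121810 = 502/505.

m = 3.59, b = 0.99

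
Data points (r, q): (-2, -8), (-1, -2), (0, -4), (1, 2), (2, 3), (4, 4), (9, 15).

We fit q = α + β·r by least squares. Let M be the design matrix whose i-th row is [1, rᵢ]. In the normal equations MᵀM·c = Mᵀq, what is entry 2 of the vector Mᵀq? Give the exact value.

177

Entry 2 ↔ basis r, so (Mᵀq)_{2} = Σᵢ (r)·qᵢ = (-2)·(-8) + (-1)·(-2) + (0)·(-4) + (1)·(2) + (2)·(3) + (4)·(4) + (9)·(15) = 177.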